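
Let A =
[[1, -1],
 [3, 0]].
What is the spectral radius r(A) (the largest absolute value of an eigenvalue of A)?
r(A) = sqrt(3) ≈ 1.7321

The eigenvalues of A are the roots of its characteristic polynomial. With M = A (coefficients from the trace and determinant):
  p(λ) = det(λ I - M) = λ^2 - λ + 3.
For λ^2 - λ + 3 the discriminant is -11. It is negative, so the roots are the complex-conjugate pair λ = 1/2 ± (sqrt(11)/2) i ≈ 0.5 ± 1.6583i. For a conjugate pair the product of the roots equals the constant term, so |λ|^2 = 3 and |λ| = sqrt(3) ≈ 1.7321.
Thus the eigenvalues (to 4 decimals) are 0.5 ± 1.6583i (modulus 1.7321). The spectral radius is the largest modulus: r(A) = sqrt(3) ≈ 1.7321. (Cross-check: r(A) ≤ ||A||_2 ≈ 3.1796; equality holds whenever A is normal, though it can also hold for some non-normal A.)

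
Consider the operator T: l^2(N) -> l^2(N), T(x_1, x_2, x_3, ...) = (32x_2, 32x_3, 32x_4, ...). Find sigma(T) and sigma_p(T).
sigma(T) = closed disk {z in C : |z| ≤ 32}; sigma_p(T) = open disk {z in C : |z| < 32}

Note T = 32·V where V is the unit left shift (V x)_k = x_{k+1}; so sigma(T) = 32·sigma(V) and ||T|| = 32||V||. ||T x||^2 = 1024sum_{k≥2} |x_k|^2 ≤ 1024||x||^2, with equality on {x : x_1 = 0}, so ||T|| = 32. For any lambda with |lambda| < 32, set r = lambda/32 (|r| < 1); the vector x = (1, r, r^2, ...) is in l^2 and satisfies T x = 32(r, r^2, ...) = lambda x, so lambda is an eigenvalue. On the boundary |lambda| = 32 the geometric series diverges, so no l^2 eigenvector exists, but these lambda lie in the approximate point spectrum. Hence sigma(T) is the closed disk of radius 32 and sigma_p(T) is the open disk.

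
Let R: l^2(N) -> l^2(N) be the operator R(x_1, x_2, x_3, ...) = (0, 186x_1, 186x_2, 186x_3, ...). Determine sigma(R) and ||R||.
sigma(R) = closed disk {z in C : |z| ≤ 186}; ||R|| = 186

Note R = 186·U where U is the unit right shift (U x)_k = x_{k-1} (with x_0 := 0); so ||R|| = 186||U|| and sigma(R) = 186·sigma(U). ||R x||^2 = sum_{k≥1} |186x_k|^2 = 34596||x||^2, so ||R|| = 186 and sigma(R) ⊂ {|z| ≤ 186}. For any |lambda| < 186, the equation (R - lambda I) x = 0 forces x_1 = 0, then 186x_k = lambda x_{k+1} ⇒ x = 0, so R has no eigenvalues. But (R - lambda I) is not surjective for |lambda| < 186: solving (R - lambda I) x = e_1 would require x_n proportional to (lambda/186)^(-n), which is not in l^2. So every |lambda| < 186 lies in the residual spectrum. The boundary |lambda| = 186 is in the approximate point spectrum (the spectrum is closed). Hence sigma(R) is the closed disk of radius 186.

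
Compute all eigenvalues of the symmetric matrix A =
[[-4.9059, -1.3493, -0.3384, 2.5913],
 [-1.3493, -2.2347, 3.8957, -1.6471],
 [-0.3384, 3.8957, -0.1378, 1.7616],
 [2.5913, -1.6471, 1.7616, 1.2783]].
sigma(A) ≈ {-6, 3} (-6 with multiplicity 2, 3 with multiplicity 2)

A is real symmetric, so its spectrum consists of real eigenvalues. Expanding the characteristic polynomial of the displayed matrix gives
  det(λ I - A) = p(λ) = λ^4 + (6)λ^3 + (-27)λ^2 + (-108)λ + (323.9946).
Solving p(λ) = 0 yields eigenvalues ≈ -6, -6, 3, 3. (A is shown rounded to 4 decimals, so these recover the underlying integer eigenvalues to within that precision.)
Verification: the trace of A = -6 equals the sum of eigenvalues -6, and det(A) ≈ 323.9946 matches the eigenvalue product 324.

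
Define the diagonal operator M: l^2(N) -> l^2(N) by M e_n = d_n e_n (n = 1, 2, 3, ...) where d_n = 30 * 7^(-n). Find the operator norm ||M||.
||M|| = 30/7 (attained at n = 1)

For M diagonal, ||M|| = sup_n |d_n|. The sequence d_n = 30 * 7^(-n) is positive and strictly decreasing (ratio 7^(-1) < 1), so the supremum is d_1 = 30/7. Hence ||M|| = 30/7.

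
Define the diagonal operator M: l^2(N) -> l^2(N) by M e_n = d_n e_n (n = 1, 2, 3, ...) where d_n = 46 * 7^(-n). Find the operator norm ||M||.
||M|| = 46/7 (attained at n = 1)

For M diagonal, ||M|| = sup_n |d_n|. The sequence d_n = 46 * 7^(-n) is positive and strictly decreasing (ratio 7^(-1) < 1), so the supremum is d_1 = 46/7. Hence ||M|| = 46/7.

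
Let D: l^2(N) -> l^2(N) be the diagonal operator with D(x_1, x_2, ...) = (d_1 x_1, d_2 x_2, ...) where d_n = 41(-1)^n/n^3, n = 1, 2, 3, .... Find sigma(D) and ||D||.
sigma(D) = {41(-1)^n/n^3 : n ≥ 1} ∪ {0}; ||D|| = 41

A bounded diagonal operator on l^2 with diagonal entries d_n has spectrum equal to the closure of {d_n : n ≥ 1}: every d_n is an eigenvalue (with eigenvector e_n), so {d_n} ⊂ sigma(D); the spectrum is closed, so its closure is too; and for lambda not in the closure, (D - lambda I) has bounded inverse (the diagonal entries 1/(d_n - lambda) are bounded). For our sequence d_n = 41(-1)^n/n^3, n = 1, 2, 3, ...:
  - {d_n} = {41(-1)^n/n^3 : n ≥ 1}; the only limit point is 0
  - closure = {41(-1)^n/n^3 : n ≥ 1} ∪ {0}
For the norm: a diagonal operator has ||D|| = sup_n |d_n|. Here |d_n| = 41/n^3 is decreasing, so sup_n |d_n| = |d_1| = 41. So ||D|| = 41.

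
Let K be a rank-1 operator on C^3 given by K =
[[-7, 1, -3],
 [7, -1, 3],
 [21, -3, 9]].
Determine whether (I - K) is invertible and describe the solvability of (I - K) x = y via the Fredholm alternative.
(I - K) is singular (det(I - K) = 0, i.e. 1 ∈ sigma(K)). (I - K) x = y is solvable iff y ⊥ ker((I - K)^*) = span{(-7, 1, -3)}, i.e. iff -7y_1 + y_2 - 3y_3 = 0. When solvable, the solutions are x = y + c·(1, -1, -3), c arbitrary (ker(I - K) = span{(1, -1, -3)}, dimension 1).

K has rank 1, so it is an outer product K = u v^T: every row of K is a multiple of one row vector. Reading off the entries, u = (1, -1, -3) and v = (-7, 1, -3) (row i of K equals u_i·v^T). A rank-one matrix u v^T satisfies K u = u (v·u) and kills the (2)-dimensional subspace v^⊥, so its characteristic polynomial is lambda^2 (lambda - v·u) with v·u = tr K = 1. Hence the eigenvalues of I - K are 1 (multiplicity 2) and 1 - (1) = 0, so det(I - K) = 0. (Direct check: I - K =
[[8, -1, 3],
 [-7, 2, -3],
 [-21, 3, -8]]
has determinant 0.) So 1 is an eigenvalue of K and (I - K) is not invertible. The finite-dimensional Fredholm alternative says: either (I - K) is invertible, or ker(I - K) ≠ {0} and then range(I - K) = ker((I - K)^*)^⊥, with dim ker(I - K) = dim ker((I - K)^*). We are in the second case, so we need both kernels. Kernel of I - K: (I - K) u = u - u (v·u) = u - u = 0, so ker(I - K) = span{u} = span{(1, -1, -3)} (it is exactly 1-dimensional because rank(I - K) = 2). Kernel of the adjoint: K is real, so (I - K)^* = I - K^T = I - v u^T, and (I - v u^T) v = v - v (u·v) = 0; hence ker((I - K)^*) = span{v} = span{(-7, 1, -3)}. Therefore (I - K) x = y is solvable iff <y, v> = 0, i.e. iff -7y_1 + y_2 - 3y_3 = 0. When this holds, K y = u (v·y) = 0, so (I - K) y = y and x = y is a particular solution; the full solution set is the line x = y + c·u = y + c·(1, -1, -3), c ∈ C.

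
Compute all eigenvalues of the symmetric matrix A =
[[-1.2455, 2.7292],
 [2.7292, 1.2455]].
sigma(A) ≈ {-3, 3}

A is real symmetric, so its spectrum consists of real eigenvalues. Expanding the characteristic polynomial of the displayed matrix gives
  det(λ I - A) = p(λ) = λ^2 + (0)λ + (-9).
Solving p(λ) = 0 yields eigenvalues ≈ -3, 3. (A is shown rounded to 4 decimals, so these recover the underlying integer eigenvalues to within that precision.)
Verification: the trace of A = 0 equals the sum of eigenvalues 0, and det(A) ≈ -8.9998 matches the eigenvalue product -9.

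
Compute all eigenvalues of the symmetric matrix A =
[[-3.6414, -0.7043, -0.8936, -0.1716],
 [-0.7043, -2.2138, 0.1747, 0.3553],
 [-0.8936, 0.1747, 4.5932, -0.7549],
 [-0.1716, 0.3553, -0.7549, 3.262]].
sigma(A) ≈ {-4, -2, 3, 5}

A is real symmetric, so its spectrum consists of real eigenvalues. Expanding the characteristic polynomial of the displayed matrix gives
  det(λ I - A) = p(λ) = λ^4 + (-2)λ^3 + (-25)λ^2 + (26)λ + (119.9972).
Solving p(λ) = 0 yields eigenvalues ≈ -4, -2, 3, 5. (A is shown rounded to 4 decimals, so these recover the underlying integer eigenvalues to within that precision.)
Verification: the trace of A = 2 equals the sum of eigenvalues 2, and det(A) ≈ 119.9972 matches the eigenvalue product 120.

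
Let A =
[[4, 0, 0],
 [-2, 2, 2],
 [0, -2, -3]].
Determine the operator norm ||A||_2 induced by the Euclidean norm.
||A||_2 ≈ 5.1031 (= sqrt(largest eigenvalue of A^T A))

||A||_2 = sigma_max(A) = sqrt(lambda_max(A^T A)). Form the symmetric matrix M = A^T A =
[[20, -4, -4],
 [-4, 8, 10],
 [-4, 10, 13]].
Its characteristic polynomial (trace, sum of principal 2x2 minors, determinant of M give the coefficients) is
  p(λ) = det(λ I - M) = λ^3 - 41λ^2 + 392λ - 64.
No integer candidate from the rational root theorem (±divisors of 64) is a root, so the roots are irrational. The cubic discriminant is Δ = 18124608 > 0, so there are three distinct real roots. p(0) = -64 and p(1) = 288 have opposite signs, so a root lies in (0, 1); Newton's method refines it to λ ≈ 0.1661. p(14) = 132 and p(15) = -34 have opposite signs, so a root lies in (14, 15); Newton's method refines it to λ ≈ 14.7924. p(26) = -12 and p(27) = 314 have opposite signs, so a root lies in (26, 27); Newton's method refines it to λ ≈ 26.0414. Check (Vieta): the three roots sum to 41, matching tr M = 41.
So the eigenvalues of A^T A are ≈ 0.1661, 14.7924, 26.0414 (all ≥ 0, as they must be for A^T A). The largest is λ_max ≈ 26.0414, hence ||A||_2 = sqrt(λ_max) ≈ 5.1031.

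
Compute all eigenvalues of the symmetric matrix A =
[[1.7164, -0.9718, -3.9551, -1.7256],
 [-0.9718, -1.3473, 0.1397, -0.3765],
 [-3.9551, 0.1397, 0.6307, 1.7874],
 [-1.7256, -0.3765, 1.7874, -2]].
sigma(A) ≈ {-3, -1, 6} (-3 with multiplicity 2)

A is real symmetric, so its spectrum consists of real eigenvalues. Expanding the characteristic polynomial of the displayed matrix gives
  det(λ I - A) = p(λ) = λ^4 + (1)λ^3 + (-27)λ^2 + (-81)λ + (-53.9988).
Solving p(λ) = 0 yields eigenvalues ≈ -3, -3, -1, 6. (A is shown rounded to 4 decimals, so these recover the underlying integer eigenvalues to within that precision.)
Verification: the trace of A = -1 equals the sum of eigenvalues -1, and det(A) ≈ -53.9988 matches the eigenvalue product -54.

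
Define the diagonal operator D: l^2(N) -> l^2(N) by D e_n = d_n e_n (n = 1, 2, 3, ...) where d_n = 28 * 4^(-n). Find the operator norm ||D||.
||D|| = 7 (attained at n = 1)

For D diagonal, ||D|| = sup_n |d_n|. The sequence d_n = 28 * 4^(-n) is positive and strictly decreasing (ratio 4^(-1) < 1), so the supremum is d_1 = 28/4 = 7. Hence ||D|| = 7.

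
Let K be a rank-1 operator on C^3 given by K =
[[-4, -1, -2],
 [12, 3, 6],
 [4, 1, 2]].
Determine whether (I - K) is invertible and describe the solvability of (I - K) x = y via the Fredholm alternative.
(I - K) is singular (det(I - K) = 0, i.e. 1 ∈ sigma(K)). (I - K) x = y is solvable iff y ⊥ ker((I - K)^*) = span{(-4, -1, -2)}, i.e. iff -4y_1 - y_2 - 2y_3 = 0. When solvable, the solutions are x = y + c·(1, -3, -1), c arbitrary (ker(I - K) = span{(1, -3, -1)}, dimension 1).

K has rank 1, so it is an outer product K = u v^T: every row of K is a multiple of one row vector. Reading off the entries, u = (1, -3, -1) and v = (-4, -1, -2) (row i of K equals u_i·v^T). A rank-one matrix u v^T satisfies K u = u (v·u) and kills the (2)-dimensional subspace v^⊥, so its characteristic polynomial is lambda^2 (lambda - v·u) with v·u = tr K = 1. Hence the eigenvalues of I - K are 1 (multiplicity 2) and 1 - (1) = 0, so det(I - K) = 0. (Direct check: I - K =
[[5, 1, 2],
 [-12, -2, -6],
 [-4, -1, -1]]
has determinant 0.) So 1 is an eigenvalue of K and (I - K) is not invertible. The finite-dimensional Fredholm alternative says: either (I - K) is invertible, or ker(I - K) ≠ {0} and then range(I - K) = ker((I - K)^*)^⊥, with dim ker(I - K) = dim ker((I - K)^*). We are in the second case, so we need both kernels. Kernel of I - K: (I - K) u = u - u (v·u) = u - u = 0, so ker(I - K) = span{u} = span{(1, -3, -1)} (it is exactly 1-dimensional because rank(I - K) = 2). Kernel of the adjoint: K is real, so (I - K)^* = I - K^T = I - v u^T, and (I - v u^T) v = v - v (u·v) = 0; hence ker((I - K)^*) = span{v} = span{(-4, -1, -2)}. Therefore (I - K) x = y is solvable iff <y, v> = 0, i.e. iff -4y_1 - y_2 - 2y_3 = 0. When this holds, K y = u (v·y) = 0, so (I - K) y = y and x = y is a particular solution; the full solution set is the line x = y + c·u = y + c·(1, -3, -1), c ∈ C.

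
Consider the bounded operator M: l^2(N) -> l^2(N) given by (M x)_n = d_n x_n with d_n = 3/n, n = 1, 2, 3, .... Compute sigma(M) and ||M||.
sigma(M) = {3/n : n ≥ 1} ∪ {0}; ||M|| = 3

A bounded diagonal operator on l^2 with diagonal entries d_n has spectrum equal to the closure of {d_n : n ≥ 1}: every d_n is an eigenvalue (with eigenvector e_n), so {d_n} ⊂ sigma(M); the spectrum is closed, so its closure is too; and for lambda not in the closure, (M - lambda I) has bounded inverse (the diagonal entries 1/(d_n - lambda) are bounded). For our sequence d_n = 3/n, n = 1, 2, 3, ...:
  - {d_n} = {3/n : n ≥ 1}; the only limit point is 0
  - closure = {3/n : n ≥ 1} ∪ {0}
For the norm: a diagonal operator has ||M|| = sup_n |d_n|. Here d_n = 3/n is positive and decreasing, so sup_n |d_n| = d_1 = 3. So ||M|| = 3.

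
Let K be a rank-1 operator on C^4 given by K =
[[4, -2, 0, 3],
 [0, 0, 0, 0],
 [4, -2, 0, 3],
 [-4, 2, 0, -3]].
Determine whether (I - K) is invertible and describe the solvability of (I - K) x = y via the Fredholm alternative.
(I - K) is singular (det(I - K) = 0, i.e. 1 ∈ sigma(K)). (I - K) x = y is solvable iff y ⊥ ker((I - K)^*) = span{(4, -2, 0, 3)}, i.e. iff 4y_1 - 2y_2 + 3y_4 = 0. When solvable, the solutions are x = y + c·(1, 0, 1, -1), c arbitrary (ker(I - K) = span{(1, 0, 1, -1)}, dimension 1).

K has rank 1, so it is an outer product K = u v^T: every row of K is a multiple of one row vector. Reading off the entries, u = (1, 0, 1, -1) and v = (4, -2, 0, 3) (row i of K equals u_i·v^T). A rank-one matrix u v^T satisfies K u = u (v·u) and kills the (3)-dimensional subspace v^⊥, so its characteristic polynomial is lambda^3 (lambda - v·u) with v·u = tr K = 1. Hence the eigenvalues of I - K are 1 (multiplicity 3) and 1 - (1) = 0, so det(I - K) = 0. (Direct check: I - K =
[[-3, 2, 0, -3],
 [0, 1, 0, 0],
 [-4, 2, 1, -3],
 [4, -2, 0, 4]]
has determinant 0.) So 1 is an eigenvalue of K and (I - K) is not invertible. The finite-dimensional Fredholm alternative says: either (I - K) is invertible, or ker(I - K) ≠ {0} and then range(I - K) = ker((I - K)^*)^⊥, with dim ker(I - K) = dim ker((I - K)^*). We are in the second case, so we need both kernels. Kernel of I - K: (I - K) u = u - u (v·u) = u - u = 0, so ker(I - K) = span{u} = span{(1, 0, 1, -1)} (it is exactly 1-dimensional because rank(I - K) = 3). Kernel of the adjoint: K is real, so (I - K)^* = I - K^T = I - v u^T, and (I - v u^T) v = v - v (u·v) = 0; hence ker((I - K)^*) = span{v} = span{(4, -2, 0, 3)}. Therefore (I - K) x = y is solvable iff <y, v> = 0, i.e. iff 4y_1 - 2y_2 + 3y_4 = 0. When this holds, K y = u (v·y) = 0, so (I - K) y = y and x = y is a particular solution; the full solution set is the line x = y + c·u = y + c·(1, 0, 1, -1), c ∈ C.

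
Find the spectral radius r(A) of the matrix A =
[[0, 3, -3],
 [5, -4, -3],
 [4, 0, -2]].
r(A) ≈ 6.507

The eigenvalues of A are the roots of its characteristic polynomial. With M = A (coefficients from the trace, the sum of principal 2x2 minors, and det A):
  p(λ) = det(λ I - M) = λ^3 + 6λ^2 + 5λ + 54.
No integer candidate from the rational root theorem (±divisors of 54) is a root, so the roots are irrational. The cubic discriminant is Δ = -95828 < 0, so there is one real root and a complex-conjugate pair. p(-7) = -30 and p(-6) = 24 have opposite signs, so a root lies in (-7, -6); Newton's method refines it to λ ≈ -6.507. Dividing out (λ - (-6.507)) leaves approximately λ^2 - 0.507λ + 8.2988. For λ^2 - 0.507λ + 8.2988 the discriminant is -32.9382. It is negative, so the remaining roots are the complex-conjugate pair λ ≈ 0.2535 ± 2.8696i. Their product equals the constant term, so |λ|^2 ≈ 8.2988 and |λ| ≈ 2.8808.
Thus the eigenvalues (to 4 decimals) are -6.507 (modulus 6.507); 0.2535 ± 2.8696i (modulus 2.8808). The spectral radius is the largest modulus: r(A) ≈ 6.507. (Cross-check: r(A) ≤ ||A||_2 ≈ 8.0635; equality holds whenever A is normal, though it can also hold for some non-normal A.)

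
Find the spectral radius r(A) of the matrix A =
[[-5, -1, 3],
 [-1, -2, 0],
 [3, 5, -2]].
r(A) ≈ 7.378

The eigenvalues of A are the roots of its characteristic polynomial. With M = A (coefficients from the trace, the sum of principal 2x2 minors, and det A):
  p(λ) = det(λ I - M) = λ^3 + 9λ^2 + 14λ + 15.
No integer candidate from the rational root theorem (±divisors of 15) is a root, so the roots are irrational. The cubic discriminant is Δ = -10895 < 0, so there is one real root and a complex-conjugate pair. p(-8) = -33 and p(-7) = 15 have opposite signs, so a root lies in (-8, -7); Newton's method refines it to λ ≈ -7.378. Dividing out (λ - (-7.378)) leaves approximately λ^2 + 1.622λ + 2.0331. For λ^2 + 1.622λ + 2.0331 the discriminant is -5.5015. It is negative, so the remaining roots are the complex-conjugate pair λ ≈ -0.811 ± 1.1728i. Their product equals the constant term, so |λ|^2 ≈ 2.0331 and |λ| ≈ 1.4259.
Thus the eigenvalues (to 4 decimals) are -7.378 (modulus 7.378); -0.811 ± 1.1728i (modulus 1.4259). The spectral radius is the largest modulus: r(A) ≈ 7.378. (Cross-check: r(A) ≤ ||A||_2 ≈ 8.1177; equality holds whenever A is normal, though it can also hold for some non-normal A.)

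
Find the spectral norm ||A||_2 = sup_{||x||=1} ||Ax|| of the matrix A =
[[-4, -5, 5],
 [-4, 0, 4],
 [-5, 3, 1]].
||A||_2 ≈ 9.8236 (= sqrt(largest eigenvalue of A^T A))

||A||_2 = sigma_max(A) = sqrt(lambda_max(A^T A)). Form the symmetric matrix M = A^T A =
[[57, 5, -41],
 [5, 34, -22],
 [-41, -22, 42]].
Its characteristic polynomial (trace, sum of principal 2x2 minors, determinant of M give the coefficients) is
  p(λ) = det(λ I - M) = λ^3 - 133λ^2 + 3570λ - 4624.
No integer candidate from the rational root theorem (±divisors of 4624) is a root, so the roots are irrational. The cubic discriminant is Δ = 38875078916 > 0, so there are three distinct real roots. p(1) = -1186 and p(2) = 1992 have opposite signs, so a root lies in (1, 2); Newton's method refines it to λ ≈ 1.3638. p(35) = 276 and p(36) = -1816 have opposite signs, so a root lies in (35, 36); Newton's method refines it to λ ≈ 35.1334. p(96) = -2896 and p(97) = 2942 have opposite signs, so a root lies in (96, 97); Newton's method refines it to λ ≈ 96.5028. Check (Vieta): the three roots sum to 133, matching tr M = 133.
So the eigenvalues of A^T A are ≈ 1.3638, 35.1334, 96.5028 (all ≥ 0, as they must be for A^T A). The largest is λ_max ≈ 96.5028, hence ||A||_2 = sqrt(λ_max) ≈ 9.8236.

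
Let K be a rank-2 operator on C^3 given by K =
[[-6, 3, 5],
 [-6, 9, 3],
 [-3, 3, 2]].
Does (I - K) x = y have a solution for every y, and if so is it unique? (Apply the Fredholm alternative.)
(I - K) is invertible (det(I - K) = -28 ≠ 0), so for every y in C^3 the equation (I - K) x = y has a unique solution.

K has rank 2 and factors as K = U V^T = u1 v1^T + u2 v2^T with u1 = (1, -1, 0), v1 = (0, -3, 1), u2 = (-2, -2, -1), v2 = (3, -3, -2) (multiplying out reproduces the displayed K). The nonzero eigenvalues of U V^T coincide with those of the 2 x 2 matrix G = V^T U = [[v1·u1, v1·u2], [v2·u1, v2·u2]] = [[3, 5], [6, 2]], and by the Sylvester determinant identity det(I_3 - U V^T) = det(I_2 - V^T U) = det([[-2, -5], [-6, -1]]) = (-2)(-1) - (-5)(-6) = -28. (Direct check: I - K =
[[7, -3, -5],
 [6, -8, -3],
 [3, -3, -1]]
has determinant -28.) The finite-dimensional Fredholm alternative says: either (I - K) is invertible, or ker(I - K) ≠ {0} and then range(I - K) = ker((I - K)^*)^⊥, with dim ker(I - K) = dim ker((I - K)^*). Since det(I - K) ≠ 0, 1 is not an eigenvalue of K and ker(I - K) = {0}, so we are in the first case: for every y there is a unique x = (I - K)^(-1) y. (Explicitly, by the Woodbury identity, (I - U V^T)^(-1) = I + U (I_2 - G)^(-1) V^T.)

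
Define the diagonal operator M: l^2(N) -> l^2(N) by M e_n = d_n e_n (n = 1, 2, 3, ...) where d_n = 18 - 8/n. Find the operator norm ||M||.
||M|| = 18

For a diagonal operator on l^2 with entries d_n, ||M|| = sup_n |d_n|. Here d_1 = 10, d_2 = 14, ..., and d_n = 18 - 8/n increases monotonically toward 18. All terms lie in [10, 18), so |d_n| = d_n and the supremum is the limit 18, which is not attained by any individual d_n. Hence ||M|| = 18.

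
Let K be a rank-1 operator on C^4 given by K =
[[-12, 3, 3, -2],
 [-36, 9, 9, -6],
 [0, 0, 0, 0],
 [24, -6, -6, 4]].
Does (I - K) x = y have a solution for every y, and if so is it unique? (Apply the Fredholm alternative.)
(I - K) is singular (det(I - K) = 0, i.e. 1 ∈ sigma(K)). (I - K) x = y is solvable iff y ⊥ ker((I - K)^*) = span{(-12, 3, 3, -2)}, i.e. iff -12y_1 + 3y_2 + 3y_3 - 2y_4 = 0. When solvable, the solutions are x = y + c·(1, 3, 0, -2), c arbitrary (ker(I - K) = span{(1, 3, 0, -2)}, dimension 1).

K has rank 1, so it is an outer product K = u v^T: every row of K is a multiple of one row vector. Reading off the entries, u = (1, 3, 0, -2) and v = (-12, 3, 3, -2) (row i of K equals u_i·v^T). A rank-one matrix u v^T satisfies K u = u (v·u) and kills the (3)-dimensional subspace v^⊥, so its characteristic polynomial is lambda^3 (lambda - v·u) with v·u = tr K = 1. Hence the eigenvalues of I - K are 1 (multiplicity 3) and 1 - (1) = 0, so det(I - K) = 0. (Direct check: I - K =
[[13, -3, -3, 2],
 [36, -8, -9, 6],
 [0, 0, 1, 0],
 [-24, 6, 6, -3]]
has determinant 0.) So 1 is an eigenvalue of K and (I - K) is not invertible. The finite-dimensional Fredholm alternative says: either (I - K) is invertible, or ker(I - K) ≠ {0} and then range(I - K) = ker((I - K)^*)^⊥, with dim ker(I - K) = dim ker((I - K)^*). We are in the second case, so we need both kernels. Kernel of I - K: (I - K) u = u - u (v·u) = u - u = 0, so ker(I - K) = span{u} = span{(1, 3, 0, -2)} (it is exactly 1-dimensional because rank(I - K) = 3). Kernel of the adjoint: K is real, so (I - K)^* = I - K^T = I - v u^T, and (I - v u^T) v = v - v (u·v) = 0; hence ker((I - K)^*) = span{v} = span{(-12, 3, 3, -2)}. Therefore (I - K) x = y is solvable iff <y, v> = 0, i.e. iff -12y_1 + 3y_2 + 3y_3 - 2y_4 = 0. When this holds, K y = u (v·y) = 0, so (I - K) y = y and x = y is a particular solution; the full solution set is the line x = y + c·u = y + c·(1, 3, 0, -2), c ∈ C.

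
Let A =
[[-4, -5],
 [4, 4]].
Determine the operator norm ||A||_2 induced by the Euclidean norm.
||A||_2 = sqrt((73 + sqrt(5265))/2) ≈ 8.5311 (= sqrt(largest eigenvalue of A^T A))

||A||_2 = sigma_max(A) = sqrt(lambda_max(A^T A)). Form the symmetric matrix M = A^T A =
[[32, 36],
 [36, 41]].
Its characteristic polynomial (trace, determinant of M give the coefficients) is
  p(λ) = det(λ I - M) = λ^2 - 73λ + 16.
For λ^2 - 73λ + 16 the discriminant is 5265. It is nonnegative but not a perfect square, so the roots are real and irrational: λ = (73 ± sqrt(5265))/2 ≈ 72.7802, 0.2198.
So the eigenvalues of A^T A are ≈ 0.2198, 72.7802 (all ≥ 0, as they must be for A^T A). The largest is λ_max = (73 + sqrt(5265))/2 ≈ 72.7802, hence ||A||_2 = sqrt(λ_max) = sqrt((73 + sqrt(5265))/2) ≈ 8.5311.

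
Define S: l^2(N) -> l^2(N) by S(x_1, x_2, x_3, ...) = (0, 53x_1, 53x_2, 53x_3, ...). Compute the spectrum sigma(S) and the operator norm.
sigma(S) = closed disk {z in C : |z| ≤ 53}; ||S|| = 53

Note S = 53·U where U is the unit right shift (U x)_k = x_{k-1} (with x_0 := 0); so ||S|| = 53||U|| and sigma(S) = 53·sigma(U). ||S x||^2 = sum_{k≥1} |53x_k|^2 = 2809||x||^2, so ||S|| = 53 and sigma(S) ⊂ {|z| ≤ 53}. For any |lambda| < 53, the equation (S - lambda I) x = 0 forces x_1 = 0, then 53x_k = lambda x_{k+1} ⇒ x = 0, so S has no eigenvalues. But (S - lambda I) is not surjective for |lambda| < 53: solving (S - lambda I) x = e_1 would require x_n proportional to (lambda/53)^(-n), which is not in l^2. So every |lambda| < 53 lies in the residual spectrum. The boundary |lambda| = 53 is in the approximate point spectrum (the spectrum is closed). Hence sigma(S) is the closed disk of radius 53.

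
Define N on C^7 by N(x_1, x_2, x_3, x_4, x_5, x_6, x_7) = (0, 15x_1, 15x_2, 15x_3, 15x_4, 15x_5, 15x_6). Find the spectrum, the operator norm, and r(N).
sigma(N) = {0}; ||N|| = 15; r(N) = 0. (N is nilpotent with N^7 = 0.)

On C^7, N is a strictly lower-triangular matrix with 15 on the subdiagonal and zeros elsewhere, so its characteristic polynomial is lambda^7 and every eigenvalue is 0: sigma(N) = {0}. For the operator norm, N e_i = 15e_{i+1} for i = 1, ..., 6 and N e_7 = 0, so the singular values of N are 15 (with multiplicity 6) and 0; hence ||N|| = 15. The spectral radius r(N) = max|lambda| = 0. Note ||N|| > r(N) — characteristic of non-normal nilpotent operators. Indeed N^7 = 0.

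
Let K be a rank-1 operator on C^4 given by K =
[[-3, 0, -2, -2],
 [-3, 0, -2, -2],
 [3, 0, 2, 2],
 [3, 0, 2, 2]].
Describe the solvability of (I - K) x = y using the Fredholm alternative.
(I - K) is singular (det(I - K) = 0, i.e. 1 ∈ sigma(K)). (I - K) x = y is solvable iff y ⊥ ker((I - K)^*) = span{(-3, 0, -2, -2)}, i.e. iff -3y_1 - 2y_3 - 2y_4 = 0. When solvable, the solutions are x = y + c·(1, 1, -1, -1), c arbitrary (ker(I - K) = span{(1, 1, -1, -1)}, dimension 1).

K has rank 1, so it is an outer product K = u v^T: every row of K is a multiple of one row vector. Reading off the entries, u = (1, 1, -1, -1) and v = (-3, 0, -2, -2) (row i of K equals u_i·v^T). A rank-one matrix u v^T satisfies K u = u (v·u) and kills the (3)-dimensional subspace v^⊥, so its characteristic polynomial is lambda^3 (lambda - v·u) with v·u = tr K = 1. Hence the eigenvalues of I - K are 1 (multiplicity 3) and 1 - (1) = 0, so det(I - K) = 0. (Direct check: I - K =
[[4, 0, 2, 2],
 [3, 1, 2, 2],
 [-3, 0, -1, -2],
 [-3, 0, -2, -1]]
has determinant 0.) So 1 is an eigenvalue of K and (I - K) is not invertible. The finite-dimensional Fredholm alternative says: either (I - K) is invertible, or ker(I - K) ≠ {0} and then range(I - K) = ker((I - K)^*)^⊥, with dim ker(I - K) = dim ker((I - K)^*). We are in the second case, so we need both kernels. Kernel of I - K: (I - K) u = u - u (v·u) = u - u = 0, so ker(I - K) = span{u} = span{(1, 1, -1, -1)} (it is exactly 1-dimensional because rank(I - K) = 3). Kernel of the adjoint: K is real, so (I - K)^* = I - K^T = I - v u^T, and (I - v u^T) v = v - v (u·v) = 0; hence ker((I - K)^*) = span{v} = span{(-3, 0, -2, -2)}. Therefore (I - K) x = y is solvable iff <y, v> = 0, i.e. iff -3y_1 - 2y_3 - 2y_4 = 0. When this holds, K y = u (v·y) = 0, so (I - K) y = y and x = y is a particular solution; the full solution set is the line x = y + c·u = y + c·(1, 1, -1, -1), c ∈ C.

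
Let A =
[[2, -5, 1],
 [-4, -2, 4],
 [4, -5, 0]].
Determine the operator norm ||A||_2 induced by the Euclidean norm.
||A||_2 ≈ 8.3049 (= sqrt(largest eigenvalue of A^T A))

||A||_2 = sigma_max(A) = sqrt(lambda_max(A^T A)). Form the symmetric matrix M = A^T A =
[[36, -22, -14],
 [-22, 54, -13],
 [-14, -13, 17]].
Its characteristic polynomial (trace, sum of principal 2x2 minors, determinant of M give the coefficients) is
  p(λ) = det(λ I - M) = λ^3 - 107λ^2 + 2625λ - 144.
No integer candidate from the rational root theorem (±divisors of 144) is a root, so the roots are irrational. The cubic discriminant is Δ = 6561046485 > 0, so there are three distinct real roots. p(0) = -144 and p(1) = 2375 have opposite signs, so a root lies in (0, 1); Newton's method refines it to λ ≈ 0.055. p(37) = 1151 and p(38) = -30 have opposite signs, so a root lies in (37, 38); Newton's method refines it to λ ≈ 37.9745. p(68) = -1980 and p(69) = 63 have opposite signs, so a root lies in (68, 69); Newton's method refines it to λ ≈ 68.9705. Check (Vieta): the three roots sum to 107, matching tr M = 107.
So the eigenvalues of A^T A are ≈ 0.055, 37.9745, 68.9705 (all ≥ 0, as they must be for A^T A). The largest is λ_max ≈ 68.9705, hence ||A||_2 = sqrt(λ_max) ≈ 8.3049.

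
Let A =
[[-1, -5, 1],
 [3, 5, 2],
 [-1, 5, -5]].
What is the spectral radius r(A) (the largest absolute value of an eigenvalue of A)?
r(A) ≈ 5.1053

The eigenvalues of A are the roots of its characteristic polynomial. With M = A (coefficients from the trace, the sum of principal 2x2 minors, and det A):
  p(λ) = det(λ I - M) = λ^3 + λ^2 - 19λ + 10.
No integer candidate from the rational root theorem (±divisors of 10) is a root, so the roots are irrational. The cubic discriminant is Δ = 21637 > 0, so there are three distinct real roots. p(-6) = -56 and p(-5) = 5 have opposite signs, so a root lies in (-6, -5); Newton's method refines it to λ ≈ -5.1053. p(0) = 10 and p(1) = -7 have opposite signs, so a root lies in (0, 1); Newton's method refines it to λ ≈ 0.5511. p(3) = -11 and p(4) = 14 have opposite signs, so a root lies in (3, 4); Newton's method refines it to λ ≈ 3.5542. Check (Vieta): the three roots sum to -1, matching tr M = -1.
Thus the eigenvalues (to 4 decimals) are -5.1053 (modulus 5.1053); 0.5511 (modulus 0.5511); 3.5542 (modulus 3.5542). The spectral radius is the largest modulus: r(A) ≈ 5.1053. (Cross-check: r(A) ≤ ||A||_2 ≈ 9.1748; equality holds whenever A is normal, though it can also hold for some non-normal A.)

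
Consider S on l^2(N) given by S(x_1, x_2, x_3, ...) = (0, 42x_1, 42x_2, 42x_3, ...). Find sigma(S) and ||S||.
sigma(S) = closed disk {z in C : |z| ≤ 42}; ||S|| = 42

Note S = 42·U where U is the unit right shift (U x)_k = x_{k-1} (with x_0 := 0); so ||S|| = 42||U|| and sigma(S) = 42·sigma(U). ||S x||^2 = sum_{k≥1} |42x_k|^2 = 1764||x||^2, so ||S|| = 42 and sigma(S) ⊂ {|z| ≤ 42}. For any |lambda| < 42, the equation (S - lambda I) x = 0 forces x_1 = 0, then 42x_k = lambda x_{k+1} ⇒ x = 0, so S has no eigenvalues. But (S - lambda I) is not surjective for |lambda| < 42: solving (S - lambda I) x = e_1 would require x_n proportional to (lambda/42)^(-n), which is not in l^2. So every |lambda| < 42 lies in the residual spectrum. The boundary |lambda| = 42 is in the approximate point spectrum (the spectrum is closed). Hence sigma(S) is the closed disk of radius 42.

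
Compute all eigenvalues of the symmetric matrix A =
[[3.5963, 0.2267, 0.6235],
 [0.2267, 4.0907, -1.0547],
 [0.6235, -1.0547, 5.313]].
sigma(A) ≈ {3, 4, 6}

A is real symmetric, so its spectrum consists of real eigenvalues. Expanding the characteristic polynomial of the displayed matrix gives
  det(λ I - A) = p(λ) = λ^3 + (-13)λ^2 + (54)λ + (-72).
Solving p(λ) = 0 yields eigenvalues ≈ 3, 4, 6. (A is shown rounded to 4 decimals, so these recover the underlying integer eigenvalues to within that precision.)
Verification: the trace of A = 13 equals the sum of eigenvalues 13, and det(A) ≈ 71.9996 matches the eigenvalue product 72.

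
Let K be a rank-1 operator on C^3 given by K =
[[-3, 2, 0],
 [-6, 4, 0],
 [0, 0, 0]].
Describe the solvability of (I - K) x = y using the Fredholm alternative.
(I - K) is singular (det(I - K) = 0, i.e. 1 ∈ sigma(K)). (I - K) x = y is solvable iff y ⊥ ker((I - K)^*) = span{(-3, 2, 0)}, i.e. iff -3y_1 + 2y_2 = 0. When solvable, the solutions are x = y + c·(1, 2, 0), c arbitrary (ker(I - K) = span{(1, 2, 0)}, dimension 1).

K has rank 1, so it is an outer product K = u v^T: every row of K is a multiple of one row vector. Reading off the entries, u = (1, 2, 0) and v = (-3, 2, 0) (row i of K equals u_i·v^T). A rank-one matrix u v^T satisfies K u = u (v·u) and kills the (2)-dimensional subspace v^⊥, so its characteristic polynomial is lambda^2 (lambda - v·u) with v·u = tr K = 1. Hence the eigenvalues of I - K are 1 (multiplicity 2) and 1 - (1) = 0, so det(I - K) = 0. (Direct check: I - K =
[[4, -2, 0],
 [6, -3, 0],
 [0, 0, 1]]
has determinant 0.) So 1 is an eigenvalue of K and (I - K) is not invertible. The finite-dimensional Fredholm alternative says: either (I - K) is invertible, or ker(I - K) ≠ {0} and then range(I - K) = ker((I - K)^*)^⊥, with dim ker(I - K) = dim ker((I - K)^*). We are in the second case, so we need both kernels. Kernel of I - K: (I - K) u = u - u (v·u) = u - u = 0, so ker(I - K) = span{u} = span{(1, 2, 0)} (it is exactly 1-dimensional because rank(I - K) = 2). Kernel of the adjoint: K is real, so (I - K)^* = I - K^T = I - v u^T, and (I - v u^T) v = v - v (u·v) = 0; hence ker((I - K)^*) = span{v} = span{(-3, 2, 0)}. Therefore (I - K) x = y is solvable iff <y, v> = 0, i.e. iff -3y_1 + 2y_2 = 0. When this holds, K y = u (v·y) = 0, so (I - K) y = y and x = y is a particular solution; the full solution set is the line x = y + c·u = y + c·(1, 2, 0), c ∈ C.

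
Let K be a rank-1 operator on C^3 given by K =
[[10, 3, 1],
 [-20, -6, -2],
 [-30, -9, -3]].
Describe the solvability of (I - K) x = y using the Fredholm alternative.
(I - K) is singular (det(I - K) = 0, i.e. 1 ∈ sigma(K)). (I - K) x = y is solvable iff y ⊥ ker((I - K)^*) = span{(10, 3, 1)}, i.e. iff 10y_1 + 3y_2 + y_3 = 0. When solvable, the solutions are x = y + c·(1, -2, -3), c arbitrary (ker(I - K) = span{(1, -2, -3)}, dimension 1).

K has rank 1, so it is an outer product K = u v^T: every row of K is a multiple of one row vector. Reading off the entries, u = (1, -2, -3) and v = (10, 3, 1) (row i of K equals u_i·v^T). A rank-one matrix u v^T satisfies K u = u (v·u) and kills the (2)-dimensional subspace v^⊥, so its characteristic polynomial is lambda^2 (lambda - v·u) with v·u = tr K = 1. Hence the eigenvalues of I - K are 1 (multiplicity 2) and 1 - (1) = 0, so det(I - K) = 0. (Direct check: I - K =
[[-9, -3, -1],
 [20, 7, 2],
 [30, 9, 4]]
has determinant 0.) So 1 is an eigenvalue of K and (I - K) is not invertible. The finite-dimensional Fredholm alternative says: either (I - K) is invertible, or ker(I - K) ≠ {0} and then range(I - K) = ker((I - K)^*)^⊥, with dim ker(I - K) = dim ker((I - K)^*). We are in the second case, so we need both kernels. Kernel of I - K: (I - K) u = u - u (v·u) = u - u = 0, so ker(I - K) = span{u} = span{(1, -2, -3)} (it is exactly 1-dimensional because rank(I - K) = 2). Kernel of the adjoint: K is real, so (I - K)^* = I - K^T = I - v u^T, and (I - v u^T) v = v - v (u·v) = 0; hence ker((I - K)^*) = span{v} = span{(10, 3, 1)}. Therefore (I - K) x = y is solvable iff <y, v> = 0, i.e. iff 10y_1 + 3y_2 + y_3 = 0. When this holds, K y = u (v·y) = 0, so (I - K) y = y and x = y is a particular solution; the full solution set is the line x = y + c·u = y + c·(1, -2, -3), c ∈ C.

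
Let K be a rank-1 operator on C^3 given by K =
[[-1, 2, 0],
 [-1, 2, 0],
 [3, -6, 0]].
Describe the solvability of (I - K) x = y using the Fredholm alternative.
(I - K) is singular (det(I - K) = 0, i.e. 1 ∈ sigma(K)). (I - K) x = y is solvable iff y ⊥ ker((I - K)^*) = span{(-1, 2, 0)}, i.e. iff -y_1 + 2y_2 = 0. When solvable, the solutions are x = y + c·(1, 1, -3), c arbitrary (ker(I - K) = span{(1, 1, -3)}, dimension 1).

K has rank 1, so it is an outer product K = u v^T: every row of K is a multiple of one row vector. Reading off the entries, u = (1, 1, -3) and v = (-1, 2, 0) (row i of K equals u_i·v^T). A rank-one matrix u v^T satisfies K u = u (v·u) and kills the (2)-dimensional subspace v^⊥, so its characteristic polynomial is lambda^2 (lambda - v·u) with v·u = tr K = 1. Hence the eigenvalues of I - K are 1 (multiplicity 2) and 1 - (1) = 0, so det(I - K) = 0. (Direct check: I - K =
[[2, -2, 0],
 [1, -1, 0],
 [-3, 6, 1]]
has determinant 0.) So 1 is an eigenvalue of K and (I - K) is not invertible. The finite-dimensional Fredholm alternative says: either (I - K) is invertible, or ker(I - K) ≠ {0} and then range(I - K) = ker((I - K)^*)^⊥, with dim ker(I - K) = dim ker((I - K)^*). We are in the second case, so we need both kernels. Kernel of I - K: (I - K) u = u - u (v·u) = u - u = 0, so ker(I - K) = span{u} = span{(1, 1, -3)} (it is exactly 1-dimensional because rank(I - K) = 2). Kernel of the adjoint: K is real, so (I - K)^* = I - K^T = I - v u^T, and (I - v u^T) v = v - v (u·v) = 0; hence ker((I - K)^*) = span{v} = span{(-1, 2, 0)}. Therefore (I - K) x = y is solvable iff <y, v> = 0, i.e. iff -y_1 + 2y_2 = 0. When this holds, K y = u (v·y) = 0, so (I - K) y = y and x = y is a particular solution; the full solution set is the line x = y + c·u = y + c·(1, 1, -3), c ∈ C.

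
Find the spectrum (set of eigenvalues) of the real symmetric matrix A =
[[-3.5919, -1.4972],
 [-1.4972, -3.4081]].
sigma(A) ≈ {-5, -2}

A is real symmetric, so its spectrum consists of real eigenvalues. Expanding the characteristic polynomial of the displayed matrix gives
  det(λ I - A) = p(λ) = λ^2 + (7)λ + (10).
Solving p(λ) = 0 yields eigenvalues ≈ -5, -2. (A is shown rounded to 4 decimals, so these recover the underlying integer eigenvalues to within that precision.)
Verification: the trace of A = -7 equals the sum of eigenvalues -7, and det(A) ≈ 9.9999 matches the eigenvalue product 10.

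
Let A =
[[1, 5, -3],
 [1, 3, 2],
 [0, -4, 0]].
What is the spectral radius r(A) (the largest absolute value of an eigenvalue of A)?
r(A) ≈ 3.8046

The eigenvalues of A are the roots of its characteristic polynomial. With M = A (coefficients from the trace, the sum of principal 2x2 minors, and det A):
  p(λ) = det(λ I - M) = λ^3 - 4λ^2 + 6λ - 20.
No integer candidate from the rational root theorem (±divisors of 20) is a root, so the roots are irrational. The cubic discriminant is Δ = -7568 < 0, so there is one real root and a complex-conjugate pair. p(3) = -11 and p(4) = 4 have opposite signs, so a root lies in (3, 4); Newton's method refines it to λ ≈ 3.8046. Dividing out (λ - (3.8046)) leaves approximately λ^2 - 0.1954λ + 5.2567. For λ^2 - 0.1954λ + 5.2567 the discriminant is -20.9888. It is negative, so the remaining roots are the complex-conjugate pair λ ≈ 0.0977 ± 2.2907i. Their product equals the constant term, so |λ|^2 ≈ 5.2567 and |λ| ≈ 2.2928.
Thus the eigenvalues (to 4 decimals) are 3.8046 (modulus 3.8046); 0.0977 ± 2.2907i (modulus 2.2928). The spectral radius is the largest modulus: r(A) ≈ 3.8046. (Cross-check: r(A) ≤ ||A||_2 ≈ 7.3025; equality holds whenever A is normal, though it can also hold for some non-normal A.)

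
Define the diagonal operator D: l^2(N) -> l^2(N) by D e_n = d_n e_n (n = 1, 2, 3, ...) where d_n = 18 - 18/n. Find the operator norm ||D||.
||D|| = 18

For a diagonal operator on l^2 with entries d_n, ||D|| = sup_n |d_n|. Here d_1 = 0, d_2 = 9, ..., and d_n = 18 - 18/n increases monotonically toward 18. All terms lie in [0, 18), so |d_n| = d_n and the supremum is the limit 18, which is not attained by any individual d_n. Hence ||D|| = 18.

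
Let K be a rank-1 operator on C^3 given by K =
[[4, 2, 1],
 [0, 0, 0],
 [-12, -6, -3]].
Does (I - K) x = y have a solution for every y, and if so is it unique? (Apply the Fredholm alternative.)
(I - K) is singular (det(I - K) = 0, i.e. 1 ∈ sigma(K)). (I - K) x = y is solvable iff y ⊥ ker((I - K)^*) = span{(4, 2, 1)}, i.e. iff 4y_1 + 2y_2 + y_3 = 0. When solvable, the solutions are x = y + c·(1, 0, -3), c arbitrary (ker(I - K) = span{(1, 0, -3)}, dimension 1).

K has rank 1, so it is an outer product K = u v^T: every row of K is a multiple of one row vector. Reading off the entries, u = (1, 0, -3) and v = (4, 2, 1) (row i of K equals u_i·v^T). A rank-one matrix u v^T satisfies K u = u (v·u) and kills the (2)-dimensional subspace v^⊥, so its characteristic polynomial is lambda^2 (lambda - v·u) with v·u = tr K = 1. Hence the eigenvalues of I - K are 1 (multiplicity 2) and 1 - (1) = 0, so det(I - K) = 0. (Direct check: I - K =
[[-3, -2, -1],
 [0, 1, 0],
 [12, 6, 4]]
has determinant 0.) So 1 is an eigenvalue of K and (I - K) is not invertible. The finite-dimensional Fredholm alternative says: either (I - K) is invertible, or ker(I - K) ≠ {0} and then range(I - K) = ker((I - K)^*)^⊥, with dim ker(I - K) = dim ker((I - K)^*). We are in the second case, so we need both kernels. Kernel of I - K: (I - K) u = u - u (v·u) = u - u = 0, so ker(I - K) = span{u} = span{(1, 0, -3)} (it is exactly 1-dimensional because rank(I - K) = 2). Kernel of the adjoint: K is real, so (I - K)^* = I - K^T = I - v u^T, and (I - v u^T) v = v - v (u·v) = 0; hence ker((I - K)^*) = span{v} = span{(4, 2, 1)}. Therefore (I - K) x = y is solvable iff <y, v> = 0, i.e. iff 4y_1 + 2y_2 + y_3 = 0. When this holds, K y = u (v·y) = 0, so (I - K) y = y and x = y is a particular solution; the full solution set is the line x = y + c·u = y + c·(1, 0, -3), c ∈ C.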